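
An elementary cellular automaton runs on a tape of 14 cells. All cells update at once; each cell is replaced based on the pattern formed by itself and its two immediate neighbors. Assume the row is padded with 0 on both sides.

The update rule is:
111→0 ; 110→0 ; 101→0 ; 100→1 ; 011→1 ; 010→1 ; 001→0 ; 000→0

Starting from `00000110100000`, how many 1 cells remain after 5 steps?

00000100110000
00000110101000
00000100101100
00000110101010
00000100101011
count of 1: 5

5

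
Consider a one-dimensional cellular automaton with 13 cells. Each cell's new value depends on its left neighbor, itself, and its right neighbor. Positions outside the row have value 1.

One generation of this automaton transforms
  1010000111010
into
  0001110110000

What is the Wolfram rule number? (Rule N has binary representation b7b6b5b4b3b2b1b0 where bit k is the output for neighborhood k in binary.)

153

position 8: 111 → 1  (bit 7 = 1)
position 0: 110 → 0  (bit 6 = 0)
position 1: 101 → 0  (bit 5 = 0)
position 3: 100 → 1  (bit 4 = 1)
position 7: 011 → 1  (bit 3 = 1)
position 2: 010 → 0  (bit 2 = 0)
position 6: 001 → 0  (bit 1 = 0)
position 4: 000 → 1  (bit 0 = 1)
bits b7..b0 = 10011001 = 153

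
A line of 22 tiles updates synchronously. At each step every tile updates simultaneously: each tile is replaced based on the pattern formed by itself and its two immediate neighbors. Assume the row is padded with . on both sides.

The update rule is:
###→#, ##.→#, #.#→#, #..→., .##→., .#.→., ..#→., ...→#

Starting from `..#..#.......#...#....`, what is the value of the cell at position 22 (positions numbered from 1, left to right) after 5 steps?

#......#####...#...###
..####..####.#...#..##
#..###...####..#.....#
....##.#..###....###..
###..##....##.##..##.#
position 22 holds #

#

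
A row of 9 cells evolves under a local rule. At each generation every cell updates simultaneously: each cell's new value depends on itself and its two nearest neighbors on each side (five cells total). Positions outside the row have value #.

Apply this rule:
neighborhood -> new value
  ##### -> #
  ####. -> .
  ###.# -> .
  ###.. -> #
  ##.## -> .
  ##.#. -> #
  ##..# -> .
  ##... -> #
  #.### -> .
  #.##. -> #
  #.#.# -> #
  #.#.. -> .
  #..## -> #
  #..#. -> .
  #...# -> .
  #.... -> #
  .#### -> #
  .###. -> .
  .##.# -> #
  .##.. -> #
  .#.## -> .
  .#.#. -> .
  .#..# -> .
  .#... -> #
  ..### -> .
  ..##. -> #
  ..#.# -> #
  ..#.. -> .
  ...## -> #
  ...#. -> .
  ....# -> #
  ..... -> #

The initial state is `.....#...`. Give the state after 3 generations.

####..#.#
##.#..#..
..#.....#

..#.....#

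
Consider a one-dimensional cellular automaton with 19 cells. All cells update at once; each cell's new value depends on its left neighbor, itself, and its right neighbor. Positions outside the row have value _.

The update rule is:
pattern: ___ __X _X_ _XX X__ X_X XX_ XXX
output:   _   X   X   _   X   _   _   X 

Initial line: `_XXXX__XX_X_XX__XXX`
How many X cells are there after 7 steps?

12

X_XX_XX___X___XX_X_
X______X_XXX_X___XX
XX____XX__X__XX_X__
__X__X__XXXXX___XX_
_XXXXXXX_XXX_X_X__X
X_XXXXX___X__X_XXXX
X__XXX_X_XXXXX__XX_
count of X: 12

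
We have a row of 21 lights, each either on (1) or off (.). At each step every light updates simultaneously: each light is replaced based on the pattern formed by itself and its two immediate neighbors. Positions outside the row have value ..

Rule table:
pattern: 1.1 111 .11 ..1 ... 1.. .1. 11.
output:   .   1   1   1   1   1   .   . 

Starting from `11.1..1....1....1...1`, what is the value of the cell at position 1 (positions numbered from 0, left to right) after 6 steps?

.

1...11.1111.1111.111.
.1111..111..111..11.1
1111.1111.1111.111...
111..111..111..11.111
11.1111.1111.111..11.
1..111..111..11.111.1
position 1 holds .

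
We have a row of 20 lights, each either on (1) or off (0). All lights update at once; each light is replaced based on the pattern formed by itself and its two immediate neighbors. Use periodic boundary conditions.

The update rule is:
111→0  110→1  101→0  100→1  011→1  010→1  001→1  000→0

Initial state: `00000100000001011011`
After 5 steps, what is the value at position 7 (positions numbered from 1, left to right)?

10001110000011011011
11011011000111011010
11011011101101011010
11011010101101011010
11011010101101011010
position 7 holds 1

1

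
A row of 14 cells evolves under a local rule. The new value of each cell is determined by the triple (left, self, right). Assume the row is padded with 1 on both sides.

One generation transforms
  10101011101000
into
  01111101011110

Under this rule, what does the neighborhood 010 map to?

1

At position 2 the neighborhood is 010; the next row has 1 there.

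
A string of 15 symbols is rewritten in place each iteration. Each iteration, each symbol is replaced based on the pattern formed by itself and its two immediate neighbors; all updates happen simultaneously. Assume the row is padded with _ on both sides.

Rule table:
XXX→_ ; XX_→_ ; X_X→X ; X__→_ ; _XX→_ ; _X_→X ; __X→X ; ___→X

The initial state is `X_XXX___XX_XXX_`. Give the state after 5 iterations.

XXXX____XX__X__

XX____XX__X____
___XXX___XX_XXX
XXX____XX__X___
____XXX___XX_XX
XXXX____XX__X__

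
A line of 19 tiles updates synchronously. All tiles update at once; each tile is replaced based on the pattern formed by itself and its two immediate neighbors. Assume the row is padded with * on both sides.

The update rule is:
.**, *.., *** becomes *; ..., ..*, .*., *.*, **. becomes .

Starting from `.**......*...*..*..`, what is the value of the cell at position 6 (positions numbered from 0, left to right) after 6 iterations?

.

iteration 1: .*.*......*...*..*.
iteration 2: ....*......*...*...
iteration 3: *....*......*...*..
iteration 4: .*....*......*...*.
iteration 5: ..*....*......*....
iteration 6: *..*....*......*...
position 6 holds .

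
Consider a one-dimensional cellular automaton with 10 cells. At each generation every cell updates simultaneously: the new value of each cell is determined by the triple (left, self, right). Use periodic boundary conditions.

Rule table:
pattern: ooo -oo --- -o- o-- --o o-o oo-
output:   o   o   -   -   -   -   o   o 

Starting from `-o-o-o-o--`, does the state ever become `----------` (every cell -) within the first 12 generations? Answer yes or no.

yes

generation 1: --o-o-o---
generation 2: ---o-o----
generation 3: ----o-----
generation 4: ----------
all cells are - at generation 4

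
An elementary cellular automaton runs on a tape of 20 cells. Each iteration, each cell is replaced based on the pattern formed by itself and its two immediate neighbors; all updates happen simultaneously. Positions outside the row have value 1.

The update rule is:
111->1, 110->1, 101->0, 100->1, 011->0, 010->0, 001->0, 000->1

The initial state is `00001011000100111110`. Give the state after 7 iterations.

11100001110010011110
11111100111001001110
11111110011100100110
11111111001110010010
11111111100111001000
11111111110011100110
11111111111001110010

11111111111001110010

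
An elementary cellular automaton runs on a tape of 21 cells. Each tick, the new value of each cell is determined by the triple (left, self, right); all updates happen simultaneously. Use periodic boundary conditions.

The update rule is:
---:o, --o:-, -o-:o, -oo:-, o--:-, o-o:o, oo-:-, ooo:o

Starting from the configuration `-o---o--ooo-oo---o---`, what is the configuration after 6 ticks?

-o-o-o---o-o---o-o-oo
oooooo-o-ooo-o-oooo--
-oooo-ooo-o-ooo-oo---
--oo-o-o-ooo-o-o---oo
----ooooo-o-oooo-o---
ooo--ooo-ooo-oo-oo-oo

ooo--ooo-ooo-oo-oo-oo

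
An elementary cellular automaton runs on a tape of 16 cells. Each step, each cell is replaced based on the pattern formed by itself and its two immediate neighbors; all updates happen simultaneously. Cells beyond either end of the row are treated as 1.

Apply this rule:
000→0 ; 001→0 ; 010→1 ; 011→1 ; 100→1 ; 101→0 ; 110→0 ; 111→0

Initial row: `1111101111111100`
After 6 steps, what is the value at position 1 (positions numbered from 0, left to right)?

1

0000001000000010
1000001100000010
0100001010000010
0110001011000010
0101001010100010
0101101010110010
position 1 holds 1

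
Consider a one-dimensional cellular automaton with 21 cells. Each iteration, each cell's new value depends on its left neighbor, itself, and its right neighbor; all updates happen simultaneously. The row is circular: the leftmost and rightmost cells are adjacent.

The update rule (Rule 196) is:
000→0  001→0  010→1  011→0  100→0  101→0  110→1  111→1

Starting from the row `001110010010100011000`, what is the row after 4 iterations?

000010010010100001000

000110010010100001000
000010010010100001000
000010010010100001000  (fixed point — unchanged through iteration 4)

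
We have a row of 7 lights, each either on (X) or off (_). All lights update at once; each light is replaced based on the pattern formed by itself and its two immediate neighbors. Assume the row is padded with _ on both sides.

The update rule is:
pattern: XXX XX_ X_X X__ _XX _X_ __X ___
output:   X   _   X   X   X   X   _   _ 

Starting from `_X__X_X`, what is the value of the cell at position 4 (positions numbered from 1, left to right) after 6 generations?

X

_XX_XXX
_X_XXX_
_XXXX_X
_XXX_XX
_XX_XX_
_X_XX_X
position 4 holds X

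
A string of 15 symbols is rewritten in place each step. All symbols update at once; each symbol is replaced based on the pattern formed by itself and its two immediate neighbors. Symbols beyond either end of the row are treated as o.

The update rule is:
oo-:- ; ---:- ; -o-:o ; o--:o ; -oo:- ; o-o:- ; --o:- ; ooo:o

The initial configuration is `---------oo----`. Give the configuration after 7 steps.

o----------o---
-o---------oo--
-oo----------o-
---o---------o-
o--oo--------o-
-o---o-------o-
-oo--oo------o-

-oo--oo------o-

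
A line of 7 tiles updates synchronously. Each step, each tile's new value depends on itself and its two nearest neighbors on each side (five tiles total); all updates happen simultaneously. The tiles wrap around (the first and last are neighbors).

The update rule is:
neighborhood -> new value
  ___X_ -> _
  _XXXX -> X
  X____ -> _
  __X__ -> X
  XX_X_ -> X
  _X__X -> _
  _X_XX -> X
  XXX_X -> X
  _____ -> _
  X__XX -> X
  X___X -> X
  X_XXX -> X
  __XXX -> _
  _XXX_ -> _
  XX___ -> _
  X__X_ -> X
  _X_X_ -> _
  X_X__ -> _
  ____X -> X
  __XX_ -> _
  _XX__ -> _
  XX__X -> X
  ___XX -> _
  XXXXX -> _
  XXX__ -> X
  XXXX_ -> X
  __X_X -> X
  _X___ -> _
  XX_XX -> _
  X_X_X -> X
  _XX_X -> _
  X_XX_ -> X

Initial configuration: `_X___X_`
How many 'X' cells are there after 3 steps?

3

step 1: XX_X_X_
step 2: X_XX_XX
step 3: X_X__X_
count of X: 3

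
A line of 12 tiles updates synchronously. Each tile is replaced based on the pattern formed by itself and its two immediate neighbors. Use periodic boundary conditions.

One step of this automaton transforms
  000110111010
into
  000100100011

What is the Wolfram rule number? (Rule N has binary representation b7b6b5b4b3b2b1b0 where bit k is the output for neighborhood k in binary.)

28

position 7: 111 → 0  (bit 7 = 0)
position 4: 110 → 0  (bit 6 = 0)
position 5: 101 → 0  (bit 5 = 0)
position 11: 100 → 1  (bit 4 = 1)
position 3: 011 → 1  (bit 3 = 1)
position 10: 010 → 1  (bit 2 = 1)
position 2: 001 → 0  (bit 1 = 0)
position 0: 000 → 0  (bit 0 = 0)
bits b7..b0 = 00011100 = 28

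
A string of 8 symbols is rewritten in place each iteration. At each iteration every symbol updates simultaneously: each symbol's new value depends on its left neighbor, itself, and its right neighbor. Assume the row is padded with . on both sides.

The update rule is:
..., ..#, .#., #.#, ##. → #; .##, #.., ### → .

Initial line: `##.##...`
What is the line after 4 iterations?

iteration 1: .##.#.##
iteration 2: #.####.#
iteration 3: ##...###
iteration 4: .#.##..#

.#.##..#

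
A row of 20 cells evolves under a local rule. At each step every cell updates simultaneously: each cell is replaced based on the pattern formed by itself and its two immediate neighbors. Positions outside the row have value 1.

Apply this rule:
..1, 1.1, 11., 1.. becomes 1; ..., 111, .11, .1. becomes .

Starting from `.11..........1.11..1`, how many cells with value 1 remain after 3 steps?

9

step 1: 1.11........1.1.111.
step 2: 11.11......1.1.1..11
step 3: .11.11....1.1.1.11..
count of 1: 9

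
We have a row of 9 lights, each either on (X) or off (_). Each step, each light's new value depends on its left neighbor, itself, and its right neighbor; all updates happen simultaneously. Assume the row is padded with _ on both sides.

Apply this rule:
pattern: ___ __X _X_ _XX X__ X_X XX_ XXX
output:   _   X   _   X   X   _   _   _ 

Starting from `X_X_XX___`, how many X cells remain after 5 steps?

2

____X_X__
___X___X_
__X_X_X_X
_X_______
X_X______
count of X: 2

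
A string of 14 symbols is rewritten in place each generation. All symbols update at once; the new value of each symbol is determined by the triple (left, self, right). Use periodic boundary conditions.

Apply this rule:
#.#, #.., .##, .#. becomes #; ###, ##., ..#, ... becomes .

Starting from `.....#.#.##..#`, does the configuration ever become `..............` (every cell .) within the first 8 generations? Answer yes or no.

no

#....#####.#.#
.#...#....####
###..##...#...
#..#.#.#..##..
##.######.#.#.
#.##.....#####
.##.#....#....
.#.###...##...
generation 8 is .#.###...##..., still not uniform .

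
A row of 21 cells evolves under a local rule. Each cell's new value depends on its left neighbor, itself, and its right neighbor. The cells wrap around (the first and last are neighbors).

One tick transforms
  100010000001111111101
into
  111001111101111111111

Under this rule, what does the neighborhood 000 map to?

1

At position 2 the neighborhood is 000; the next row has 1 there.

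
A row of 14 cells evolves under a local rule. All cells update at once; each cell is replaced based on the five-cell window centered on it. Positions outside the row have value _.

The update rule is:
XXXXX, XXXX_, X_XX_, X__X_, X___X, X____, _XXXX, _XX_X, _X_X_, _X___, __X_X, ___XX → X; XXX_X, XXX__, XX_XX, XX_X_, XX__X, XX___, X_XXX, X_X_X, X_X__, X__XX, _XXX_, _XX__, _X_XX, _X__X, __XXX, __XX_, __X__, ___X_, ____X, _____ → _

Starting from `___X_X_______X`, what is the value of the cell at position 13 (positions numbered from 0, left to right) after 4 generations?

X

___XX_XX______
__X_X_X__X____
__XX_X__X_XX__
_X_X___XX_X__X
position 13 holds X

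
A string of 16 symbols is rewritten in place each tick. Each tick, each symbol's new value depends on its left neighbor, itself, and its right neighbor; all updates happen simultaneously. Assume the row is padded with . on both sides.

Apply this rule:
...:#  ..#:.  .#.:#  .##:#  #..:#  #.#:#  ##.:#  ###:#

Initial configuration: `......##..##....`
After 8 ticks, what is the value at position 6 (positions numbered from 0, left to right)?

#####.###.######
################
################  (fixed point — unchanged through tick 8)
position 6 holds #

#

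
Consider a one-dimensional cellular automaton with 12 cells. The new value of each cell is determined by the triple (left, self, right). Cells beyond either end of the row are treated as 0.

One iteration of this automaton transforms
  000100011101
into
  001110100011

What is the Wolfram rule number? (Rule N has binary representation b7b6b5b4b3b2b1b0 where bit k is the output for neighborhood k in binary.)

54

position 8: 111 → 0  (bit 7 = 0)
position 9: 110 → 0  (bit 6 = 0)
position 10: 101 → 1  (bit 5 = 1)
position 4: 100 → 1  (bit 4 = 1)
position 7: 011 → 0  (bit 3 = 0)
position 3: 010 → 1  (bit 2 = 1)
position 2: 001 → 1  (bit 1 = 1)
position 0: 000 → 0  (bit 0 = 0)
bits b7..b0 = 00110110 = 54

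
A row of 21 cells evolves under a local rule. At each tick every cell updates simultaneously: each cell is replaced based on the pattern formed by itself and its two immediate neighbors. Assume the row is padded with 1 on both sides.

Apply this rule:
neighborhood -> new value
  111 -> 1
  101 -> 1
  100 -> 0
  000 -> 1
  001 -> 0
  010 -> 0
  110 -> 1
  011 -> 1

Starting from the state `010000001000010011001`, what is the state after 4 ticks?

100111111111111111001

100111100011000011001
100111101011011011001
100111110111111111001
100111111111111111001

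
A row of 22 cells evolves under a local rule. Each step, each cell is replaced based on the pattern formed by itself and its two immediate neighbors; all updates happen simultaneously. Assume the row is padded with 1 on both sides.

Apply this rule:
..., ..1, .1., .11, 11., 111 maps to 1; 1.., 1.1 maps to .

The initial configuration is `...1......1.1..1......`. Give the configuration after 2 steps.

.111.111111.1.11.11111

.111.111111.1.11.11111
.111.111111.1.11.11111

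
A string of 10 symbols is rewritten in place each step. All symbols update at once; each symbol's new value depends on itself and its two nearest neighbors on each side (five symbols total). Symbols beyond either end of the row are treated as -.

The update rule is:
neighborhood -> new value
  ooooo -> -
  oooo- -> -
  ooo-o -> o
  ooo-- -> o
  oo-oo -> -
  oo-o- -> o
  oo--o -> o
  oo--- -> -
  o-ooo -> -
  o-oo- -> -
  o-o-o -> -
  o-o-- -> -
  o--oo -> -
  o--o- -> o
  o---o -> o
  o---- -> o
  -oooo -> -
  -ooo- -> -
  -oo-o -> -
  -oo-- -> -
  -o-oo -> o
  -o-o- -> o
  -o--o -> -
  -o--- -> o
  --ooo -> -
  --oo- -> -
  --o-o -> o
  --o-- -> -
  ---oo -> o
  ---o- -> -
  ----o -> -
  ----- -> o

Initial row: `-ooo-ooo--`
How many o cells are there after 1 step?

o--o---o-o
count of o: 4

4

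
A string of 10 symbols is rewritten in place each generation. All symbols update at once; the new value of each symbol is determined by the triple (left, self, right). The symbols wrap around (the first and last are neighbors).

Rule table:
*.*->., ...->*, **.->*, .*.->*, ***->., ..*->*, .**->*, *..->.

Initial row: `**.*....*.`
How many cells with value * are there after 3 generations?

6

**.*.****.
**.*.*..*.
**.*.*.**.
count of *: 6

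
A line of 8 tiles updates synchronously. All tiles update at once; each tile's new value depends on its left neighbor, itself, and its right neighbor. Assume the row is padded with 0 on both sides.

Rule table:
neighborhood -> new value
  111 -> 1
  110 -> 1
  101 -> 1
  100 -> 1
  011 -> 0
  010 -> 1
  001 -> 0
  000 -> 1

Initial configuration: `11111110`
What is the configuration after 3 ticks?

10011111

01111111
00111111
10011111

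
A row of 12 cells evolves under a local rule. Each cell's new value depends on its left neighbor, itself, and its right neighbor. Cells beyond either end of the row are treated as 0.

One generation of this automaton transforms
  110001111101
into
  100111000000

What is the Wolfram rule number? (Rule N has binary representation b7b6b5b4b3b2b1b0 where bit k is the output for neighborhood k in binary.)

position 6: 111 → 0  (bit 7 = 0)
position 1: 110 → 0  (bit 6 = 0)
position 10: 101 → 0  (bit 5 = 0)
position 2: 100 → 0  (bit 4 = 0)
position 0: 011 → 1  (bit 3 = 1)
position 11: 010 → 0  (bit 2 = 0)
position 4: 001 → 1  (bit 1 = 1)
position 3: 000 → 1  (bit 0 = 1)
bits b7..b0 = 00001011 = 11

11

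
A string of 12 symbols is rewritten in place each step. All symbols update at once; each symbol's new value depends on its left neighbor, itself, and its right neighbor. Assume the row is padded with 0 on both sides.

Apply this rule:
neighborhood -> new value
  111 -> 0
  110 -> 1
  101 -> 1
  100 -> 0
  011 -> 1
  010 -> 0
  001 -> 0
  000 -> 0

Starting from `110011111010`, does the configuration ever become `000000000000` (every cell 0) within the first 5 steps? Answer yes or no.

no

110010001100
110000001100
110000001100  (fixed point — unchanged through step 5)
step 5 is 110000001100, still not uniform 0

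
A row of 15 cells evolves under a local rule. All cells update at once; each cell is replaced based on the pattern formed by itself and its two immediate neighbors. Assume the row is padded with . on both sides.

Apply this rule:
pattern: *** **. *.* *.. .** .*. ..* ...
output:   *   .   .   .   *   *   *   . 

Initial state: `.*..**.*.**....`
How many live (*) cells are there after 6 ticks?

4

**.**..*.*.....
*..*..**.*.....
*.**.**..*.....
*.*..*..**.....
*.*.**.**......
*.*.*..*.......
count of *: 4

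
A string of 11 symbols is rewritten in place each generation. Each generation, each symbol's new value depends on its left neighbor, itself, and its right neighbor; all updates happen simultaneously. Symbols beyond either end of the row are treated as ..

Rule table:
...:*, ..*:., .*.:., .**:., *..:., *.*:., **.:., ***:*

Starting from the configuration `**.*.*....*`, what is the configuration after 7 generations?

.......**..
******....*
.****..**..
..**......*
*....****..
..**..**..*
*..........

*..........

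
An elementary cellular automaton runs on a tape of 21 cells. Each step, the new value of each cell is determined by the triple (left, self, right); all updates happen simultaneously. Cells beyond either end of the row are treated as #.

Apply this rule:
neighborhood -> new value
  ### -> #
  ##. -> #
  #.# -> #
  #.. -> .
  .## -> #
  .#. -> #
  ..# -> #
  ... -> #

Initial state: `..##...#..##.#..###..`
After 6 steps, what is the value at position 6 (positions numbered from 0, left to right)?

#

.###.###.#####.####.#
#####################
#####################  (fixed point — unchanged through step 6)
position 6 holds #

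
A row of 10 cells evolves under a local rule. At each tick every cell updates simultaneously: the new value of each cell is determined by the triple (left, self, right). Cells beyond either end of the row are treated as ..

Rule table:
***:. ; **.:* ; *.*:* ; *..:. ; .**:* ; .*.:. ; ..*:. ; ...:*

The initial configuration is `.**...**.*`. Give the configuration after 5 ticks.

.**.*.***.
.***.**.*.
.*.*****..
..**...*.*
*.**.*..*.

*.**.*..*.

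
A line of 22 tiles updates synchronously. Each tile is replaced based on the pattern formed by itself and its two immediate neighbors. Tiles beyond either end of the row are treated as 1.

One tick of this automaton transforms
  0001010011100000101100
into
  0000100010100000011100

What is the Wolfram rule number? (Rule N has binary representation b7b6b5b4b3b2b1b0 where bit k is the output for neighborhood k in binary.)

104

position 9: 111 → 0  (bit 7 = 0)
position 10: 110 → 1  (bit 6 = 1)
position 4: 101 → 1  (bit 5 = 1)
position 0: 100 → 0  (bit 4 = 0)
position 8: 011 → 1  (bit 3 = 1)
position 3: 010 → 0  (bit 2 = 0)
position 2: 001 → 0  (bit 1 = 0)
position 1: 000 → 0  (bit 0 = 0)
bits b7..b0 = 01101000 = 104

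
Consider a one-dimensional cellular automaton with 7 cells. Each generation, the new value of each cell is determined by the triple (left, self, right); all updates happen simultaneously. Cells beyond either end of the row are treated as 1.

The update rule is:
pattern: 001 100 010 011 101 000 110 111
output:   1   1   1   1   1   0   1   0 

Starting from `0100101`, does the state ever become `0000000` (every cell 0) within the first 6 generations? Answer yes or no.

generation 1: 1111111
generation 2: 0000000
all cells are 0 at generation 2

yes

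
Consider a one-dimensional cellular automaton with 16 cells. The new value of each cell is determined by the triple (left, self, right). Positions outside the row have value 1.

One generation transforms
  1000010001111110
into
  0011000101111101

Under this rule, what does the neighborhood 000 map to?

At position 2 the neighborhood is 000; the next row has 1 there.

1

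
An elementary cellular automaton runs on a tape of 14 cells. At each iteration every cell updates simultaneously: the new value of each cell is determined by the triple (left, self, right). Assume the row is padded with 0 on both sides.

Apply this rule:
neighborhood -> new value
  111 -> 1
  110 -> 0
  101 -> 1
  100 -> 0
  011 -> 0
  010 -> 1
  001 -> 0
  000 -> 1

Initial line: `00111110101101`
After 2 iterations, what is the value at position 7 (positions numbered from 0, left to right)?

0

10011101110011
10001010100000
position 7 holds 0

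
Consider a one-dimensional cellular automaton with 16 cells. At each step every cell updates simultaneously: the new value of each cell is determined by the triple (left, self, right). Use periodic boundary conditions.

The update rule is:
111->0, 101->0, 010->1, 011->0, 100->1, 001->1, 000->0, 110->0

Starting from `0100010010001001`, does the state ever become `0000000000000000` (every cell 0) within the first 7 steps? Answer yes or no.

yes

0110111111011111
0000000000000000
all cells are 0 at step 2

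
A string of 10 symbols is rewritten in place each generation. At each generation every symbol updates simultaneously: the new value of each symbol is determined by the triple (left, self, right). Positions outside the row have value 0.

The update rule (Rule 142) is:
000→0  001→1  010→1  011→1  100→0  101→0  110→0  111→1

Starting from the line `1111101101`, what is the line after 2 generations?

1110011011

generation 1: 1111001001
generation 2: 1110011011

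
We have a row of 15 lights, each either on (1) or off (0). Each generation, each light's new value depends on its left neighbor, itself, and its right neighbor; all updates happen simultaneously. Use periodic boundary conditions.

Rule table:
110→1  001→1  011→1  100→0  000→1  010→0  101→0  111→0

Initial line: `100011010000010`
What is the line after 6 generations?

001111000111100
111001011100101
001010010101001
010000100000010
100111001111100
001101011000101

001101011000101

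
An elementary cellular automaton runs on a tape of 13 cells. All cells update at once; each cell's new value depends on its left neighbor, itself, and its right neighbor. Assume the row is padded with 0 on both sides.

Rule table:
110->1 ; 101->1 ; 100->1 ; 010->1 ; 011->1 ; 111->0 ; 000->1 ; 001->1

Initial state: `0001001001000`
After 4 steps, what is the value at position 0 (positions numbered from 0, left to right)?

1

1111111111111
1000000000001
1111111111111  (repeats step 1; period 2)
step 4: 1000000000001
position 0 holds 1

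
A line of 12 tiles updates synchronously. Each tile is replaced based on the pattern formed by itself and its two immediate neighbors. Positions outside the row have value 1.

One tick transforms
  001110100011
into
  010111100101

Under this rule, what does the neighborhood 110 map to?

At position 4 the neighborhood is 110; the next row has 1 there.

1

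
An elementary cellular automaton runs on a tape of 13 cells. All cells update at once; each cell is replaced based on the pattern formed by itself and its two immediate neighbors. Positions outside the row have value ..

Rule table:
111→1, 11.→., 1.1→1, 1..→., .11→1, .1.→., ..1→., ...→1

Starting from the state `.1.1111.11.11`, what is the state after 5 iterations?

..1111.11.11.
1.111.11.11..
.111.11.11..1
.11.11.11....
.1.11.11..111

.1.11.11..111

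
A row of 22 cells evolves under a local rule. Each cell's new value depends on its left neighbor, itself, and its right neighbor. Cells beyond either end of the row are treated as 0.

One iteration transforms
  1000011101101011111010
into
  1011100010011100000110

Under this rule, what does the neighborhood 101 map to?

1

At position 8 the neighborhood is 101; the next row has 1 there.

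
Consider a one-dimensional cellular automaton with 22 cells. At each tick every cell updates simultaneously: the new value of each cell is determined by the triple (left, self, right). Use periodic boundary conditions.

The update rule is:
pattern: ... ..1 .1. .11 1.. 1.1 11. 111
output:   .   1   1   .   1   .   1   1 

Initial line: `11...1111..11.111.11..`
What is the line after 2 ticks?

.11.1.11111.1..11..111
..1.1..1111.111.111.11

..1.1..1111.111.111.11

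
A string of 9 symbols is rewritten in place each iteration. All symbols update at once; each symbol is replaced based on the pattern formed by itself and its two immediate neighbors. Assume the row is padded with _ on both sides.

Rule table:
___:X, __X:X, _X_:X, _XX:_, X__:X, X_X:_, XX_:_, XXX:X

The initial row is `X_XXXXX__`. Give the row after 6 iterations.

X__XXXX_X

X__XXX_XX
XXX_X____
_X__XXXXX
XXXX_XXX_
_XX___X_X
X__XXXX_X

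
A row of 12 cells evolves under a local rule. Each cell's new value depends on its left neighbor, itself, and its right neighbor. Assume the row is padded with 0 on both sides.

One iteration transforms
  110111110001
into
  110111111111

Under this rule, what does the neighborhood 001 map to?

At position 10 the neighborhood is 001; the next row has 1 there.

1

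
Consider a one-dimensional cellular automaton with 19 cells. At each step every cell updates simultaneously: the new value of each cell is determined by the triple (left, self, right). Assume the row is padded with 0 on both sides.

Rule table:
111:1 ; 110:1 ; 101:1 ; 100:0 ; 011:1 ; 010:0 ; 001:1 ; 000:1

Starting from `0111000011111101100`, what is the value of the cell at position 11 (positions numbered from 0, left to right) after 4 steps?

1

step 1: 1111011111111111101
step 2: 1111111111111111110
step 3: 1111111111111111110  (fixed point — unchanged through step 4)
position 11 holds 1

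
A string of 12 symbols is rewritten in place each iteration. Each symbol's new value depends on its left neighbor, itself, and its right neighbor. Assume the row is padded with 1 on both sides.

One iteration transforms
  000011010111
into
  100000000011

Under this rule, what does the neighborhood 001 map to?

0

At position 3 the neighborhood is 001; the next row has 0 there.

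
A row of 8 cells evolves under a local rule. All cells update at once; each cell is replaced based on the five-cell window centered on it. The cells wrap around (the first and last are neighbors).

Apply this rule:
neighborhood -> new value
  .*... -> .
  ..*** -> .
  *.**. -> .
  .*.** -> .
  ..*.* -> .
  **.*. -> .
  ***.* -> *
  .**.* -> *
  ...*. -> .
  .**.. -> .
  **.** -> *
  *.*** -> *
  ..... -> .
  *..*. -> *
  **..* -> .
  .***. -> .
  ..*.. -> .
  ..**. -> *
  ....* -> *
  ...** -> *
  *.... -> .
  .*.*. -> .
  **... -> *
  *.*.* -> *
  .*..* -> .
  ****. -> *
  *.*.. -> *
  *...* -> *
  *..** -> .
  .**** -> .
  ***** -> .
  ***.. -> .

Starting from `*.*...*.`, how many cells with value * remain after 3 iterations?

3

iteration 1: *.*.*...
iteration 2: ..*.*.*.
iteration 3: *...*.*.
count of *: 3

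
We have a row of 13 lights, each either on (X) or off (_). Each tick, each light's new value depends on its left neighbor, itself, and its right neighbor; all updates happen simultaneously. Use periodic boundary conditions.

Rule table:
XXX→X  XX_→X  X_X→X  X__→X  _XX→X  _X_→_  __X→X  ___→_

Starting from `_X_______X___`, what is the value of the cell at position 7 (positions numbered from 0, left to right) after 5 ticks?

_

X_X_____X_X__
_X_X___X_X_XX
X_X_X_X_X_XXX
XX_X_X_X_XXXX
XXX_X_X_XXXXX
position 7 holds _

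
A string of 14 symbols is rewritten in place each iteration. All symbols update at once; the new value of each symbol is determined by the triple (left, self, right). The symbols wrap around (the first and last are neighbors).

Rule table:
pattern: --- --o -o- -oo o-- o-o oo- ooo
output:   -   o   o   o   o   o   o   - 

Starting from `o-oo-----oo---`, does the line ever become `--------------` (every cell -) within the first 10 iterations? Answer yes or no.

ooooo---oooo-o
----oo-oo--ooo
o--ooooooooo-o
oooo-------ooo
---oo-----oo--
--oooo---oooo-
-oo--oo-oo--oo
oooooooooooooo
--------------
all cells are - at iteration 9

yes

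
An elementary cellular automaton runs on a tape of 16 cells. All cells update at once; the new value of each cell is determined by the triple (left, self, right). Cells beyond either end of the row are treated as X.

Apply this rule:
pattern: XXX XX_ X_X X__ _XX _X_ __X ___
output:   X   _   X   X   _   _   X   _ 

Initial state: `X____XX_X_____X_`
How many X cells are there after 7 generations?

_X__X__X_X___X_X
X_XX_XX_X_X_X_X_
_X__X__X_X_X_X_X
X_XX_XX_X_X_X_X_  (repeats generation 2; period 2)
generation 7: _X__X__X_X_X_X_X
count of X: 7

7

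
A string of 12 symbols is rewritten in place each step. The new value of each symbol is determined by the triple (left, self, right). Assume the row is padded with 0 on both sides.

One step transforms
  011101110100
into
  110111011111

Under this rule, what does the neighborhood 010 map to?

1

At position 9 the neighborhood is 010; the next row has 1 there.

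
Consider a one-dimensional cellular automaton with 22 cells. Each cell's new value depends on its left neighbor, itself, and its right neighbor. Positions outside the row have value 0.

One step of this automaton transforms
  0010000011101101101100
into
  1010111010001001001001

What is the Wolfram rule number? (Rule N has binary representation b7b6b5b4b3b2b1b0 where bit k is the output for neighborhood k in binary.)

position 9: 111 → 0  (bit 7 = 0)
position 10: 110 → 0  (bit 6 = 0)
position 11: 101 → 0  (bit 5 = 0)
position 3: 100 → 0  (bit 4 = 0)
position 8: 011 → 1  (bit 3 = 1)
position 2: 010 → 1  (bit 2 = 1)
position 1: 001 → 0  (bit 1 = 0)
position 0: 000 → 1  (bit 0 = 1)
bits b7..b0 = 00001101 = 13

13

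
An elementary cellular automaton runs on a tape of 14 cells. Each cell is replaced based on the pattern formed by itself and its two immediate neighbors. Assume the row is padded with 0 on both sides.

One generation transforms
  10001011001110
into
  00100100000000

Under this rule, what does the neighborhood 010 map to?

At position 0 the neighborhood is 010; the next row has 0 there.

0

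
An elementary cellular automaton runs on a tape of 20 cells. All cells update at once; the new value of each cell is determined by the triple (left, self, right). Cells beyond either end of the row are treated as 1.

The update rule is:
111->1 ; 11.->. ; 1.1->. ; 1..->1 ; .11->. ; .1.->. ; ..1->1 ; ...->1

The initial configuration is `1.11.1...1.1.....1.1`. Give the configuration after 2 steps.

......111...11111...
111111.1.111.111.111

111111.1.111.111.111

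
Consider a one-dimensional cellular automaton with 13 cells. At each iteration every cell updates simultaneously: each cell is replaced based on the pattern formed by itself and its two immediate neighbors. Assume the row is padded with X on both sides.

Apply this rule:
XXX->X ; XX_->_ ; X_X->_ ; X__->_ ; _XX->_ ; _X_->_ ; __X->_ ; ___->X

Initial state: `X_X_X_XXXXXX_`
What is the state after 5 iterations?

_______XXXX__
_XXXXX__XX___
__XXX______X_
___X__XXXX___
_X_____XX__X_

_X_____XX__X_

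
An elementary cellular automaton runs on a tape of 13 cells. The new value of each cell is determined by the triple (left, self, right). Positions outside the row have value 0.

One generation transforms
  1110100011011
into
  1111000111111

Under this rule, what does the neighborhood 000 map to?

At position 6 the neighborhood is 000; the next row has 0 there.

0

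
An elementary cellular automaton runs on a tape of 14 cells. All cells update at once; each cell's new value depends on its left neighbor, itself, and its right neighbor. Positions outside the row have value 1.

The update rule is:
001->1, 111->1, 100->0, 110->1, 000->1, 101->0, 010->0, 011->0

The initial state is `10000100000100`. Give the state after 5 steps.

10111001111001
10011010111010
10101000011000
10000011101011
10111101100001

10111101100001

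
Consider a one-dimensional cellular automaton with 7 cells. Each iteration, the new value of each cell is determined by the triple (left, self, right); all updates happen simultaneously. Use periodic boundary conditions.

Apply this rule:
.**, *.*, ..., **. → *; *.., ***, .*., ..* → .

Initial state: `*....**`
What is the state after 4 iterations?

**..***

*.**.*.
.****.*
**..**.
**..***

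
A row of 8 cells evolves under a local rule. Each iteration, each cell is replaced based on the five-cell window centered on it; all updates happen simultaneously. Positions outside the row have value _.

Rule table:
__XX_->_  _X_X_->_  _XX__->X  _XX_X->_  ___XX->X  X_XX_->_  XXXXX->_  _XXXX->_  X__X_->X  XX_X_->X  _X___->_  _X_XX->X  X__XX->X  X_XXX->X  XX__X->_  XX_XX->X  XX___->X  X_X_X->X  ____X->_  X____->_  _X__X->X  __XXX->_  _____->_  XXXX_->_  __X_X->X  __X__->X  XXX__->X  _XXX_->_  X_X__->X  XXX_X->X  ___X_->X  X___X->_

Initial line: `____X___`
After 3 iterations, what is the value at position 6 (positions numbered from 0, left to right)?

X

___XX___
__X_XX__
_XXX_XX_
position 6 holds X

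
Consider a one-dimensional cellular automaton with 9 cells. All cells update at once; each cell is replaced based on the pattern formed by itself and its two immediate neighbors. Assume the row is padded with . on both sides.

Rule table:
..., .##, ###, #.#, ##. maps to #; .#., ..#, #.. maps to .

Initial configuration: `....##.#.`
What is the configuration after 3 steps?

###.###..
#######.#
########.

########.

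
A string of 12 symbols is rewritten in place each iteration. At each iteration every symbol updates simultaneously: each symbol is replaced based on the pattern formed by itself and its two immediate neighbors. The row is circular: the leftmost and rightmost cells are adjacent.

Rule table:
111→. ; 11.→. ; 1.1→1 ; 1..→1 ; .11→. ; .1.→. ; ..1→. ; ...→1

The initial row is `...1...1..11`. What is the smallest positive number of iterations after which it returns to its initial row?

11..11..1...
..1...1..11.
1..11..1...1
.1...1..11..
..11..1...11
1...1..11...
.11..1...11.
...1..11...1
11..1...11..
..1..11...1.
1..1...11..1
.1..11...1..
..1...11..11
1..11...1...
.1...11..11.
..11...1...1
1...11..11..
.11...1...1.
...11..11..1
11...1...1..
..11..11..1.
1...1...1..1
.11..11..1..
...1...1..11

24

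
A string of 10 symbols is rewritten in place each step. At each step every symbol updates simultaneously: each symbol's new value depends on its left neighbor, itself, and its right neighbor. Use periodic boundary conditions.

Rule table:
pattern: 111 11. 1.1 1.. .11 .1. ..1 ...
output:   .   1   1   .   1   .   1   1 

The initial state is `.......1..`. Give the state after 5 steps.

1111111..1
......1.11
.11111.111
11...111.1
.1.111.111

.1.111.111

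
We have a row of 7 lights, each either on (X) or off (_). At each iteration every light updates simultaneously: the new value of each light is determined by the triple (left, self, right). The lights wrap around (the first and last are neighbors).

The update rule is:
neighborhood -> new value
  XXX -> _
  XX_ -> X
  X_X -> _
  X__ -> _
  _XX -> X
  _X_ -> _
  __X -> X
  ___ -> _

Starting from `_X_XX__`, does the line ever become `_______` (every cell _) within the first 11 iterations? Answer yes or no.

no

X__XX__
__XXX_X
_XX_X__
XXX____
X_X___X
X____XX
X___XX_
___XXX_
__XX_X_
_XXX___
XX_X___
iteration 11 is XX_X___, still not uniform _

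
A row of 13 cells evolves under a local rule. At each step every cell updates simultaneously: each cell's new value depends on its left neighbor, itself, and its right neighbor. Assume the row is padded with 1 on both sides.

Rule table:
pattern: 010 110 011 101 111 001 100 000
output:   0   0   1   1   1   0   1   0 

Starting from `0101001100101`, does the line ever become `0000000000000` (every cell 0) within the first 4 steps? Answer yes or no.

no

1010101010011
0101010101011
1010101010111
0101010101111
step 4 is 0101010101111, still not uniform 0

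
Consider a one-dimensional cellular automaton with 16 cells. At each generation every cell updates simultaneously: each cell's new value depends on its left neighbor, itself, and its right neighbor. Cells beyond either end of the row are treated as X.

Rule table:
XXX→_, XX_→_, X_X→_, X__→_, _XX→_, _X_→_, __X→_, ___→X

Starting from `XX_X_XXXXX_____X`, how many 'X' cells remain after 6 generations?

___________XXX__
_XXXXXXXXX______
___________XXXX_
_XXXXXXXXX______  (repeats generation 2; period 2)
generation 6: _XXXXXXXXX______
count of X: 9

9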